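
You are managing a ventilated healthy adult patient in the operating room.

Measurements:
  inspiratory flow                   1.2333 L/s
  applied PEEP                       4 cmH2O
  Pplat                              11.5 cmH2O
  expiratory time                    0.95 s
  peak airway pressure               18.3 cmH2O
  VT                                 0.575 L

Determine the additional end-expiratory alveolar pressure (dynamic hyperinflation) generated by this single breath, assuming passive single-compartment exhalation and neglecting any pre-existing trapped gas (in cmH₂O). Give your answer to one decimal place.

0.8

R = (PIP − Pplat)/V̇ = (18.3 − 11.5) / 1.2333 = 6.8/1.2333 = 5.514 cmH2O·s/L.
C = Vt/(Pplat − PEEP) = 575.0 / (11.5 − 4) = 575.0/7.5 = 76.667 mL/cmH2O.
τ = R × C = 5.514 × 0.07667 L/cmH2O = 0.4228 s.
Fraction remaining = e^(−Te/τ) = e^(−0.95/0.4228) = 0.1057; trapped volume = 575.0 × 0.1057 = 60.778 mL.
Additional alveolar pressure from trapping ≈ V_trapped / C = 60.778 / 76.667 = 0.7928 cmH2O.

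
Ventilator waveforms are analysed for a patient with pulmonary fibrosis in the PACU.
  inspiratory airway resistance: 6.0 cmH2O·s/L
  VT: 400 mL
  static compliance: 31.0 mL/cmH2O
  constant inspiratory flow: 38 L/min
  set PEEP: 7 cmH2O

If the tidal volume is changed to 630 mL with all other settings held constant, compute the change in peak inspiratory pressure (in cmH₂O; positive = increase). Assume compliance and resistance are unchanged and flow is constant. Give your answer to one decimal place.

7.4

PIP = Vt/C + R·V̇ + PEEP (constant-flow equation of motion).
Only the elastic term changes: ΔPIP = ΔVt / C = (630 − 400) / 31.0 = 7.419 cmH2O.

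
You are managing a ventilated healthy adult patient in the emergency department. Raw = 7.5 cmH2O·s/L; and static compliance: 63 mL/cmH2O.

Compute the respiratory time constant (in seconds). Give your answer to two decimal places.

τ = R × C = 7.5 × 63 mL/cmH2O = 7.5 × 0.063 L/cmH2O = 0.4725 s.

0.47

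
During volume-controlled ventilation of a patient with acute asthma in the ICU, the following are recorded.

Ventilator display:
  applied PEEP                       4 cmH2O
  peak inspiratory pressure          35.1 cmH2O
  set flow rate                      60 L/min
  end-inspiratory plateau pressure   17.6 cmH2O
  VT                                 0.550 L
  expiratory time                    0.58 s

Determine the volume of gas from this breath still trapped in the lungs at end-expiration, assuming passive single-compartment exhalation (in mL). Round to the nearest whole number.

Flow: 60 L/min ÷ 60 = 1 L/s.
R = (PIP − Pplat)/V̇ = (35.1 − 17.6) / 1 = 17.5/1 = 17.5 cmH2O·s/L.
C = Vt/(Pplat − PEEP) = 550.0 / (17.6 − 4) = 550.0/13.6 = 40.441 mL/cmH2O.
τ = R × C = 17.5 × 0.04044 L/cmH2O = 0.7077 s.
Fraction remaining = e^(−Te/τ) = e^(−0.58/0.7077) = 0.4406.
Trapped volume = 550.0 × 0.4406 = 242.33 mL.

242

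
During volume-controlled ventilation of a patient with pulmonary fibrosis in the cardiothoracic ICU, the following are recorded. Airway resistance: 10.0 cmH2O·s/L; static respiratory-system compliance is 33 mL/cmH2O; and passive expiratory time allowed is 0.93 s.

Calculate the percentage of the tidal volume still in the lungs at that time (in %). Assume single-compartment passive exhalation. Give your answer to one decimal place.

τ = R × C = 10.0 × 33 mL/cmH2O = 10.0 × 0.033 L/cmH2O = 0.33 s.
Passive exhalation: V(t)/V₀ = e^(−t/τ) = e^(−0.93/0.33) = 0.05971.
Fraction remaining = 0.05971 → 5.971%.

6.0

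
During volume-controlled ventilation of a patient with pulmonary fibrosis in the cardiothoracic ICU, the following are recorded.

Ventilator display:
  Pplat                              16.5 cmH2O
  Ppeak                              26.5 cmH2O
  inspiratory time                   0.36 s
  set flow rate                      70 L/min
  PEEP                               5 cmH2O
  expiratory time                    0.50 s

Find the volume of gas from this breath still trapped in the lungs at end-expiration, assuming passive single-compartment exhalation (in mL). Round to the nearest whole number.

85

Flow: 70 L/min ÷ 60 = 1.1667 L/s.
Vt = flow × Ti = 1.1667 L/s × 0.36 s × 1000 mL/L = 420.01 mL.
R = (PIP − Pplat)/V̇ = (26.5 − 16.5) / 1.1667 = 10.0/1.1667 = 8.571 cmH2O·s/L.
C = Vt/(Pplat − PEEP) = 420.01 / (16.5 − 5) = 420.01/11.5 = 36.523 mL/cmH2O.
τ = R × C = 8.571 × 0.03652 L/cmH2O = 0.313 s.
Fraction remaining = e^(−Te/τ) = e^(−0.50/0.313) = 0.2024.
Trapped volume = 420.01 × 0.2024 = 85.01 mL.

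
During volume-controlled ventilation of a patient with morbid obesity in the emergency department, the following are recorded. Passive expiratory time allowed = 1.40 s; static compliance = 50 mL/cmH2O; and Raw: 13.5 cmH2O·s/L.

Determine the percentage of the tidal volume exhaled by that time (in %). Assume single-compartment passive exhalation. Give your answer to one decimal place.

87.4

τ = R × C = 13.5 × 50 mL/cmH2O = 13.5 × 0.050 L/cmH2O = 0.675 s.
Passive exhalation: V(t)/V₀ = e^(−t/τ) = e^(−1.40/0.675) = 0.1257.
Fraction exhaled = 1 − 0.1257 = 0.8743 → 87.43%.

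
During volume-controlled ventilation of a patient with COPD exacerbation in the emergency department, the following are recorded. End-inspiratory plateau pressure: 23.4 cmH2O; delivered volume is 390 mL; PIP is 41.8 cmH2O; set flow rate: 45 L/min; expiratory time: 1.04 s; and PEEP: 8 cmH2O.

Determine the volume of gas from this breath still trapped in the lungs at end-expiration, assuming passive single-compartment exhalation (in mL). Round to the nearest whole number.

Flow: 45 L/min ÷ 60 = 0.75 L/s.
R = (PIP − Pplat)/V̇ = (41.8 − 23.4) / 0.75 = 18.4/0.75 = 24.533 cmH2O·s/L.
C = Vt/(Pplat − PEEP) = 390.0 / (23.4 − 8) = 390.0/15.4 = 25.325 mL/cmH2O.
τ = R × C = 24.533 × 0.02533 L/cmH2O = 0.6214 s.
Fraction remaining = e^(−Te/τ) = e^(−1.04/0.6214) = 0.1876.
Trapped volume = 390.0 × 0.1876 = 73.164 mL.

73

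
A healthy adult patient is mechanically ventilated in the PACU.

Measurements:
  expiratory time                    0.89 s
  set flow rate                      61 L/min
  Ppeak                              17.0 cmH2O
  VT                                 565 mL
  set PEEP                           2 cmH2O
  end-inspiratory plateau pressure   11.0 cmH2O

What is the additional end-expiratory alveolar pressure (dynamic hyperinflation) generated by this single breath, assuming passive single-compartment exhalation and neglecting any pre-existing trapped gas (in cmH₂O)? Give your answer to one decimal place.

Flow: 61 L/min ÷ 60 = 1.0167 L/s.
R = (PIP − Pplat)/V̇ = (17.0 − 11.0) / 1.0167 = 6.0/1.0167 = 5.901 cmH2O·s/L.
C = Vt/(Pplat − PEEP) = 565.0 / (11.0 − 2) = 565.0/9.0 = 62.778 mL/cmH2O.
τ = R × C = 5.901 × 0.06278 L/cmH2O = 0.3705 s.
Fraction remaining = e^(−Te/τ) = e^(−0.89/0.3705) = 0.09052; trapped volume = 565.0 × 0.09052 = 51.144 mL.
Additional alveolar pressure from trapping ≈ V_trapped / C = 51.144 / 62.778 = 0.8147 cmH2O.

0.8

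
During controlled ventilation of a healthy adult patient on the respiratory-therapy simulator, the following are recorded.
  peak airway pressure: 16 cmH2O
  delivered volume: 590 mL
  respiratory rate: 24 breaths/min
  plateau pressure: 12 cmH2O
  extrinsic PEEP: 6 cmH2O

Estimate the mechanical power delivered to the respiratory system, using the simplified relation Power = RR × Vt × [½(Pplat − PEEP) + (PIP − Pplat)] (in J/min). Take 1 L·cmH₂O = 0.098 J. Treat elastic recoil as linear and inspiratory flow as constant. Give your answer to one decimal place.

Per-breath work = Vt × [½(Pplat−PEEP) + (PIP−Pplat)] = 0.590 × [0.5×6.0 + 4.0] = 0.590 × 7.0 = 4.13 L·cmH2O.
Power = 24 × 4.13 = 99.12 L·cmH2O/min.
× 0.098 J/(L·cmH2O) → 9.714 J/min.

9.7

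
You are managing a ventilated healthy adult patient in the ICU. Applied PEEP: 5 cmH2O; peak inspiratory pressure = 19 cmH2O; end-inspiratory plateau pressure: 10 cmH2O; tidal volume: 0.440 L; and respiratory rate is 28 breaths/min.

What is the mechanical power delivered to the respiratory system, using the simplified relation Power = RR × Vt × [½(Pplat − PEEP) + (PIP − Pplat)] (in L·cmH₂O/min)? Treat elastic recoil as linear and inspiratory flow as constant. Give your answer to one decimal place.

Per-breath work = Vt × [½(Pplat−PEEP) + (PIP−Pplat)] = 0.440 × [0.5×5.0 + 9.0] = 0.440 × 11.5 = 5.06 L·cmH2O.
Power = 28 × 5.06 = 141.68 L·cmH2O/min.

141.7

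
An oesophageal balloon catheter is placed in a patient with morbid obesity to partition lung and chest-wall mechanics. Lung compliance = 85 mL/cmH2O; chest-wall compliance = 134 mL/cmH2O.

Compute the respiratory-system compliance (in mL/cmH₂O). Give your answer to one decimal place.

52.0

Lung and chest wall are elastances in series: 1/Crs = 1/CL + 1/Ccw.
1/Crs = 1/85 + 1/134 = 0.01923.
Crs = 52.002 mL/cmH2O.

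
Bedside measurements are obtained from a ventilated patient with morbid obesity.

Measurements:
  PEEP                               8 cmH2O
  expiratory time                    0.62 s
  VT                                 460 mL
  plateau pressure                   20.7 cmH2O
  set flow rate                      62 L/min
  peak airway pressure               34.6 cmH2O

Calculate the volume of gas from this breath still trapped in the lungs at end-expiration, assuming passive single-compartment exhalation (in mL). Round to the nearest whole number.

Flow: 62 L/min ÷ 60 = 1.0333 L/s.
R = (PIP − Pplat)/V̇ = (34.6 − 20.7) / 1.0333 = 13.9/1.0333 = 13.452 cmH2O·s/L.
C = Vt/(Pplat − PEEP) = 460.0 / (20.7 − 8) = 460.0/12.7 = 36.22 mL/cmH2O.
τ = R × C = 13.452 × 0.03622 L/cmH2O = 0.4872 s.
Fraction remaining = e^(−Te/τ) = e^(−0.62/0.4872) = 0.2801.
Trapped volume = 460.0 × 0.2801 = 128.85 mL.

129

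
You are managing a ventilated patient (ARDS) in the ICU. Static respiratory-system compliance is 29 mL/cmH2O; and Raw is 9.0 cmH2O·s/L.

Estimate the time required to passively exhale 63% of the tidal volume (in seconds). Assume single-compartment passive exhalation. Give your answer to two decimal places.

0.26

τ = R × C = 9.0 × 29 mL/cmH2O = 9.0 × 0.029 L/cmH2O = 0.261 s.
Exhaled fraction f = 1 − e^(−t/τ) → t = −τ·ln(1 − f) = −0.261·ln(0.37) = 0.2595 s.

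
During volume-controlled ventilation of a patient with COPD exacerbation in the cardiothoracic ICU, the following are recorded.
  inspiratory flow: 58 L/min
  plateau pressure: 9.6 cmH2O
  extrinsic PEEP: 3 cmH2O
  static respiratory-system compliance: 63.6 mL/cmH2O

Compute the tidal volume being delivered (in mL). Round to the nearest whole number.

Vt = Cstat × (Pplat − PEEP) = 63.6 × (9.6 − 3) = 63.6 × 6.6 = 419.76 mL.

420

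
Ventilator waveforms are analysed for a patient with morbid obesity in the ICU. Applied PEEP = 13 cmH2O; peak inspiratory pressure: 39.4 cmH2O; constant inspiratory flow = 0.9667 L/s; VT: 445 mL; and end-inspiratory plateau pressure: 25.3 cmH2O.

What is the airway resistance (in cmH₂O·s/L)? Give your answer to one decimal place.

Raw = (PIP − Pplat) / flow = (39.4 − 25.3) / 0.9667 = 14.1 / 0.9667 = 14.586 cmH2O·s/L.

14.6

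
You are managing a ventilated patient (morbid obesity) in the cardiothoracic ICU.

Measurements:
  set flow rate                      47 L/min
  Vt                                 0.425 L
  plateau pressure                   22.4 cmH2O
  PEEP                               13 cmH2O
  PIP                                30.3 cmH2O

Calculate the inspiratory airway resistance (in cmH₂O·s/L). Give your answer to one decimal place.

Flow: 47 L/min ÷ 60 = 0.7833 L/s.
Raw = (PIP − Pplat) / flow = (30.3 − 22.4) / 0.7833 = 7.9 / 0.7833 = 10.086 cmH2O·s/L.

10.1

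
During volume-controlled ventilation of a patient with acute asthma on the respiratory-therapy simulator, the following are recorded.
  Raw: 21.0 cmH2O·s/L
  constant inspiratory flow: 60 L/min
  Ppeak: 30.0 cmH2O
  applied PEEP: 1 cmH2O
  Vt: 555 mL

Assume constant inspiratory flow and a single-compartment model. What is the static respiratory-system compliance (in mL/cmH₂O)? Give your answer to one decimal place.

69.4

Flow: 60 L/min ÷ 60 = 1 L/s.
Equation of motion (constant flow): PIP = Vt/C + R·V̇ + PEEP.
Vt/C = PIP − R·V̇ − PEEP = 30.0 − 21.0×1 − 1 = 30.0 − 21.0 − 1 = 8.0 cmH2O.
C = Vt / 8.0 = 555 / 8.0 = 69.375 mL/cmH2O.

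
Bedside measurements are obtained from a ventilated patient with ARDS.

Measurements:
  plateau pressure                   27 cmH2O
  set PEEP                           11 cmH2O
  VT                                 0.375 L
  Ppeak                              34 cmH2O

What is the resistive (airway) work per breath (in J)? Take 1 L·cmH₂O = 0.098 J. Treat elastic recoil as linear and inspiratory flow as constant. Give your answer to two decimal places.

With constant inspiratory flow the resistive pressure is constant at PIP − Pplat = 34 − 27 = 7.0 cmH2O, so resistive work = 7.0 × 0.375 = 2.625 L·cmH2O.
× 0.098 J/(L·cmH2O) → 0.2573 J.

0.26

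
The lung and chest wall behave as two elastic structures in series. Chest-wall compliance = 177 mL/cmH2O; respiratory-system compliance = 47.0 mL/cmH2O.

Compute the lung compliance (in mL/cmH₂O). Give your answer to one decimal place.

1/CL = 1/Crs − 1/Ccw.
1/CL = 1/47.0 − 1/177 = 0.01563.
CL = 63.98 mL/cmH2O.

64.0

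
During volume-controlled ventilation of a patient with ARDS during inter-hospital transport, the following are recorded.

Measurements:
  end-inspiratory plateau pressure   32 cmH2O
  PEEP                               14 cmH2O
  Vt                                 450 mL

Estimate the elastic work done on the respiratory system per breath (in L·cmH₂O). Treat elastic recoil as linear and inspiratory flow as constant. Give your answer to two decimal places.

4.05

Elastic work ≈ ½ × (Pplat − PEEP) × Vt = 0.5 × (32 − 14) × 0.450 L = 0.5 × 18.0 × 0.450 = 4.05 L·cmH2O.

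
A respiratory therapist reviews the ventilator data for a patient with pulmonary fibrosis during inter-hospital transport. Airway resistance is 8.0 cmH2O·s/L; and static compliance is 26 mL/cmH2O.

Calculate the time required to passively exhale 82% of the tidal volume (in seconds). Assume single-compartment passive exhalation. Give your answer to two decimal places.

0.36

τ = R × C = 8.0 × 26 mL/cmH2O = 8.0 × 0.026 L/cmH2O = 0.208 s.
Exhaled fraction f = 1 − e^(−t/τ) → t = −τ·ln(1 − f) = −0.208·ln(0.18) = 0.3567 s.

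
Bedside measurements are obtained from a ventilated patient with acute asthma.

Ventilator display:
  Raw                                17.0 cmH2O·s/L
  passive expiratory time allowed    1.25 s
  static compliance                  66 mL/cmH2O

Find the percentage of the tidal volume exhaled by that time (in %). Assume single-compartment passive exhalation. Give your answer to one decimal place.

67.2

τ = R × C = 17.0 × 66 mL/cmH2O = 17.0 × 0.066 L/cmH2O = 1.122 s.
Passive exhalation: V(t)/V₀ = e^(−t/τ) = e^(−1.25/1.122) = 0.3282.
Fraction exhaled = 1 − 0.3282 = 0.6718 → 67.18%.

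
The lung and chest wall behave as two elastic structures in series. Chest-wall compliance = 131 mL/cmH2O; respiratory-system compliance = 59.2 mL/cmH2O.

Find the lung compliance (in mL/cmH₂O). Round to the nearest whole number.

1/CL = 1/Crs − 1/Ccw.
1/CL = 1/59.2 − 1/131 = 0.009258.
CL = 108.01 mL/cmH2O.

108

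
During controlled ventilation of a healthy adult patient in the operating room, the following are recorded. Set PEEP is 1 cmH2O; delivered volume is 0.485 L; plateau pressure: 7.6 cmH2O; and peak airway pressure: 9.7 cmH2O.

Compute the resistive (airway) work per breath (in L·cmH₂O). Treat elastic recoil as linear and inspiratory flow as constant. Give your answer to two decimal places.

With constant inspiratory flow the resistive pressure is constant at PIP − Pplat = 9.7 − 7.6 = 2.1 cmH2O, so resistive work = 2.1 × 0.485 = 1.019 L·cmH2O.

1.02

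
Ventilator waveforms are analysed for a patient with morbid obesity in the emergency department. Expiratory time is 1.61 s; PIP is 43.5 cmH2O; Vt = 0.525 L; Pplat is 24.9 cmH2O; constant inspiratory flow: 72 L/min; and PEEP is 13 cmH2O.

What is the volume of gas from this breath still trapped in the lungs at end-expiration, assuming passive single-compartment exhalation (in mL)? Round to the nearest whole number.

50

Flow: 72 L/min ÷ 60 = 1.2 L/s.
R = (PIP − Pplat)/V̇ = (43.5 − 24.9) / 1.2 = 18.6/1.2 = 15.5 cmH2O·s/L.
C = Vt/(Pplat − PEEP) = 525.0 / (24.9 − 13) = 525.0/11.9 = 44.118 mL/cmH2O.
τ = R × C = 15.5 × 0.04412 L/cmH2O = 0.6839 s.
Fraction remaining = e^(−Te/τ) = e^(−1.61/0.6839) = 0.09497.
Trapped volume = 525.0 × 0.09497 = 49.859 mL.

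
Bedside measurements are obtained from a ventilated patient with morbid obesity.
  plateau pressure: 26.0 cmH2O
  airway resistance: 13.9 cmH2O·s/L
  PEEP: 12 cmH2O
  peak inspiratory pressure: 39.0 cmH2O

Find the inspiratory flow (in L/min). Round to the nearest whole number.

56

flow = (PIP − Pplat) / Raw = (39.0 − 26.0) / 13.9 = 0.9353 L/s × 60 = 56.118 L/min.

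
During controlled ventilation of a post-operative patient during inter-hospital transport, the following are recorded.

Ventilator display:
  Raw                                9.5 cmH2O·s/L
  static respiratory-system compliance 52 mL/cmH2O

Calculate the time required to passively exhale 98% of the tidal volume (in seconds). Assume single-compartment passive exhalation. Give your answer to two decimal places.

1.93

τ = R × C = 9.5 × 52 mL/cmH2O = 9.5 × 0.052 L/cmH2O = 0.494 s.
Exhaled fraction f = 1 − e^(−t/τ) → t = −τ·ln(1 − f) = −0.494·ln(0.02) = 1.933 s.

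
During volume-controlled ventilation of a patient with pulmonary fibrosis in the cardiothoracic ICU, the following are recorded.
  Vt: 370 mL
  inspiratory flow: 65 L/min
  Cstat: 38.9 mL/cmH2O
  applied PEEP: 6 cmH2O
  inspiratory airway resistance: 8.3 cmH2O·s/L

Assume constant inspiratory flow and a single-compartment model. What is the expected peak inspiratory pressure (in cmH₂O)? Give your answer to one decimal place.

Flow: 65 L/min ÷ 60 = 1.0833 L/s.
Equation of motion (constant flow): PIP = Vt/C + R·V̇ + PEEP.
PIP = 370/38.9 + 8.3×1.0833 + 6 = 9.512 + 8.991 + 6 = 24.503 cmH2O.

24.5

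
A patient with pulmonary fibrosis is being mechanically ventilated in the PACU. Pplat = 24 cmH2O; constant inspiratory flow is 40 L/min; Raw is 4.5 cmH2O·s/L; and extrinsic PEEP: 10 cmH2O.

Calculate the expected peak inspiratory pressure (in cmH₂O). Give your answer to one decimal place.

27.0

Flow: 40 L/min ÷ 60 = 0.6667 L/s.
PIP = Pplat + Raw × flow = 24 + 4.5 × 0.6667 = 24 + 3.0 = 27.0 cmH2O.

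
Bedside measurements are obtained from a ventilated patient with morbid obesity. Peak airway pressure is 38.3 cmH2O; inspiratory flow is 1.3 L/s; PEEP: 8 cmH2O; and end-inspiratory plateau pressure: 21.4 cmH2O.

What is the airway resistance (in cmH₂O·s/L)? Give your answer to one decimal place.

Raw = (PIP − Pplat) / flow = (38.3 − 21.4) / 1.3 = 16.9 / 1.3 = 13.0 cmH2O·s/L.

13.0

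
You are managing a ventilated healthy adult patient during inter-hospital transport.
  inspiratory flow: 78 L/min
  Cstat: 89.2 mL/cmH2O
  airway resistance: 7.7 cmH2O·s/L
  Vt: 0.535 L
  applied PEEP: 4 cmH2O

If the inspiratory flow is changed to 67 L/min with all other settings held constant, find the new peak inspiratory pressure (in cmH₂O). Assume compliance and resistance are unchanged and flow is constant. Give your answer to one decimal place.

Flow: 78 L/min ÷ 60 = 1.3 L/s.
New flow: 67 L/min ÷ 60 = 1.1167 L/s.
PIP = Vt/C + R·V̇ + PEEP (constant-flow equation of motion).
Only the resistive term changes: ΔPIP = R × ΔV̇ = 7.7 × (1.1167 − 1.3) = 7.7 × -0.1833 = -1.411 cmH2O.
Original PIP = 535/89.2 + 7.7×1.3 + 4 = 20.008 cmH2O; new PIP = 20.008 + (-1.411) = 18.597 cmH2O.

18.6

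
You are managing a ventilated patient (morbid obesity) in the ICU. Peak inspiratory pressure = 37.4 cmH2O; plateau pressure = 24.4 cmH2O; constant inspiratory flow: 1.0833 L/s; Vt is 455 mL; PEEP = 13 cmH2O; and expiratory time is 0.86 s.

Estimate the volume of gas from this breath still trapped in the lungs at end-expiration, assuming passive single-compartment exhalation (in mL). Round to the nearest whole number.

76

R = (PIP − Pplat)/V̇ = (37.4 − 24.4) / 1.0833 = 13.0/1.0833 = 12.0 cmH2O·s/L.
C = Vt/(Pplat − PEEP) = 455.0 / (24.4 − 13) = 455.0/11.4 = 39.912 mL/cmH2O.
τ = R × C = 12.0 × 0.03991 L/cmH2O = 0.4789 s.
Fraction remaining = e^(−Te/τ) = e^(−0.86/0.4789) = 0.166.
Trapped volume = 455.0 × 0.166 = 75.53 mL.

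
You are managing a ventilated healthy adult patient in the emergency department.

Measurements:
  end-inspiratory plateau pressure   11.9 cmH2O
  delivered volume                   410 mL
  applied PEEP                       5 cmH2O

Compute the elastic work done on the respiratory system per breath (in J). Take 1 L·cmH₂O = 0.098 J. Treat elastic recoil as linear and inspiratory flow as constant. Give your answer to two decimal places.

0.14

Elastic work ≈ ½ × (Pplat − PEEP) × Vt = 0.5 × (11.9 − 5) × 0.410 L = 0.5 × 6.9 × 0.410 = 1.415 L·cmH2O.
× 0.098 J/(L·cmH2O) → 0.1387 J.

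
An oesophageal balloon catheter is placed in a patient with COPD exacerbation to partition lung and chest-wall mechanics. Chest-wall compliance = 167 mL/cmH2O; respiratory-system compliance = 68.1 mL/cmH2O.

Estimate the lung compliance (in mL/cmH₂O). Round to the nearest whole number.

115

1/CL = 1/Crs − 1/Ccw.
1/CL = 1/68.1 − 1/167 = 0.008696.
CL = 115.0 mL/cmH2O.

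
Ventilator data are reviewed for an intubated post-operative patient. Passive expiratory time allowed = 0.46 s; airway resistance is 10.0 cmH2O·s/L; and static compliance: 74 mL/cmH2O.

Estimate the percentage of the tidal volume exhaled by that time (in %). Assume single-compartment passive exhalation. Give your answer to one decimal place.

τ = R × C = 10.0 × 74 mL/cmH2O = 10.0 × 0.074 L/cmH2O = 0.74 s.
Passive exhalation: V(t)/V₀ = e^(−t/τ) = e^(−0.46/0.74) = 0.5371.
Fraction exhaled = 1 − 0.5371 = 0.4629 → 46.29%.

46.3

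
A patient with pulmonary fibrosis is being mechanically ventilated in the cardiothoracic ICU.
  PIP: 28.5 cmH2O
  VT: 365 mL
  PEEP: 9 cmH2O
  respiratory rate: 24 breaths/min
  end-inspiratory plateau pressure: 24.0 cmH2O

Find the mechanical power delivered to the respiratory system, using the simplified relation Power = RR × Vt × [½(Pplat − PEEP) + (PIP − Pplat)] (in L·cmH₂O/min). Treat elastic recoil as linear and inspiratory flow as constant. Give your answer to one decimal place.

Per-breath work = Vt × [½(Pplat−PEEP) + (PIP−Pplat)] = 0.365 × [0.5×15.0 + 4.5] = 0.365 × 12.0 = 4.38 L·cmH2O.
Power = 24 × 4.38 = 105.12 L·cmH2O/min.

105.1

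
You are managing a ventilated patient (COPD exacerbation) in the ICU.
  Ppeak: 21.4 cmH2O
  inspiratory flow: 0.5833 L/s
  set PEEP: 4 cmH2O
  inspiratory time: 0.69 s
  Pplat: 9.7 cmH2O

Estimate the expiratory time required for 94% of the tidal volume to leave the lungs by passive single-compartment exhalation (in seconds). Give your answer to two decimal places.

Vt = flow × Ti = 0.5833 L/s × 0.69 s × 1000 mL/L = 402.48 mL.
R = (PIP − Pplat)/V̇ = (21.4 − 9.7) / 0.5833 = 11.7/0.5833 = 20.058 cmH2O·s/L.
C = Vt/(Pplat − PEEP) = 402.48 / (9.7 − 4) = 402.48/5.7 = 70.611 mL/cmH2O.
τ = R × C = 20.058 × 0.07061 L/cmH2O = 1.416 s.
t = −τ·ln(1 − 0.94) = −1.416·ln(0.06) = 3.984 s.

3.98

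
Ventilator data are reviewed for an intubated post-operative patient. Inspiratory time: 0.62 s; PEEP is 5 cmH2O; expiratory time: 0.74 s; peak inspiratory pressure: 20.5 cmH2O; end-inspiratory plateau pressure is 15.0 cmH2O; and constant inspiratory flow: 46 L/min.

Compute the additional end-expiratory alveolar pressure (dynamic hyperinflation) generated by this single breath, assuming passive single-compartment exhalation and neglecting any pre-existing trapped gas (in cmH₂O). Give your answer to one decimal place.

Flow: 46 L/min ÷ 60 = 0.7667 L/s.
Vt = flow × Ti = 0.7667 L/s × 0.62 s × 1000 mL/L = 475.35 mL.
R = (PIP − Pplat)/V̇ = (20.5 − 15.0) / 0.7667 = 5.5/0.7667 = 7.174 cmH2O·s/L.
C = Vt/(Pplat − PEEP) = 475.35 / (15.0 − 5) = 475.35/10.0 = 47.535 mL/cmH2O.
τ = R × C = 7.174 × 0.04754 L/cmH2O = 0.3411 s.
Fraction remaining = e^(−Te/τ) = e^(−0.74/0.3411) = 0.1142; trapped volume = 475.35 × 0.1142 = 54.285 mL.
Additional alveolar pressure from trapping ≈ V_trapped / C = 54.285 / 47.535 = 1.142 cmH2O.

1.1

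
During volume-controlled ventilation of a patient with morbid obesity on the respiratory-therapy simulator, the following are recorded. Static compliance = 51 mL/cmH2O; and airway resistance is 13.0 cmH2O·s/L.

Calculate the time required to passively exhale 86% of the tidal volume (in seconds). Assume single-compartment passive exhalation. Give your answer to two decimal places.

1.30

τ = R × C = 13.0 × 51 mL/cmH2O = 13.0 × 0.051 L/cmH2O = 0.663 s.
Exhaled fraction f = 1 − e^(−t/τ) → t = −τ·ln(1 − f) = −0.663·ln(0.14) = 1.304 s.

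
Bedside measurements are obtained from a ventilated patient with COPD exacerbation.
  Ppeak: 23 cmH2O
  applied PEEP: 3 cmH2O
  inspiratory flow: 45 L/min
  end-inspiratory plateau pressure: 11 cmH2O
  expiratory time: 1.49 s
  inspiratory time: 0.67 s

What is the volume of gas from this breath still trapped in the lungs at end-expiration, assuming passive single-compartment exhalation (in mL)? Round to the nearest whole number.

Flow: 45 L/min ÷ 60 = 0.75 L/s.
Vt = flow × Ti = 0.75 L/s × 0.67 s × 1000 mL/L = 502.5 mL.
R = (PIP − Pplat)/V̇ = (23 − 11) / 0.75 = 12.0/0.75 = 16.0 cmH2O·s/L.
C = Vt/(Pplat − PEEP) = 502.5 / (11 − 3) = 502.5/8.0 = 62.813 mL/cmH2O.
τ = R × C = 16.0 × 0.06281 L/cmH2O = 1.005 s.
Fraction remaining = e^(−Te/τ) = e^(−1.49/1.005) = 0.227.
Trapped volume = 502.5 × 0.227 = 114.07 mL.

114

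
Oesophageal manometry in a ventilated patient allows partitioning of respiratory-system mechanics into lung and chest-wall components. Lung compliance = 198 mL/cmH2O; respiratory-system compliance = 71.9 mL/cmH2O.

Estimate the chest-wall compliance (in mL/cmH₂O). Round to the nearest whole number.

113

1/Ccw = 1/Crs − 1/CL.
1/Ccw = 1/71.9 − 1/198 = 0.008858.
Ccw = 112.89 mL/cmH2O.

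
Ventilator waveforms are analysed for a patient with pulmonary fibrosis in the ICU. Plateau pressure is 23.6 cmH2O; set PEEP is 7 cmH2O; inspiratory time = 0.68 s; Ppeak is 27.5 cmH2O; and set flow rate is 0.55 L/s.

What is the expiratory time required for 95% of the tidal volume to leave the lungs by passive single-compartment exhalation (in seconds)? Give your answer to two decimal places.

Vt = flow × Ti = 0.55 L/s × 0.68 s × 1000 mL/L = 374.0 mL.
R = (PIP − Pplat)/V̇ = (27.5 − 23.6) / 0.55 = 3.9/0.55 = 7.091 cmH2O·s/L.
C = Vt/(Pplat − PEEP) = 374.0 / (23.6 − 7) = 374.0/16.6 = 22.53 mL/cmH2O.
τ = R × C = 7.091 × 0.02253 L/cmH2O = 0.1598 s.
t = −τ·ln(1 − 0.95) = −0.1598·ln(0.05) = 0.4787 s.

0.48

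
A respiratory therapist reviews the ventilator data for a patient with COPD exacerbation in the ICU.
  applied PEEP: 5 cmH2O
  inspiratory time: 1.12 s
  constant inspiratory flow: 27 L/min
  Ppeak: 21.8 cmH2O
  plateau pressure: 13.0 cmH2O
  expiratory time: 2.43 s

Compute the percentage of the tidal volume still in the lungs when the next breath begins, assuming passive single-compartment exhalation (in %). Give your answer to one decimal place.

Flow: 27 L/min ÷ 60 = 0.45 L/s.
Vt = flow × Ti = 0.45 L/s × 1.12 s × 1000 mL/L = 504.0 mL.
R = (PIP − Pplat)/V̇ = (21.8 − 13.0) / 0.45 = 8.8/0.45 = 19.556 cmH2O·s/L.
C = Vt/(Pplat − PEEP) = 504.0 / (13.0 − 5) = 504.0/8.0 = 63.0 mL/cmH2O.
τ = R × C = 19.556 × 0.063 L/cmH2O = 1.232 s.
Fraction remaining at end-expiration = e^(−Te/τ) = e^(−2.43/1.232) = 0.1391 → 13.91%.

13.9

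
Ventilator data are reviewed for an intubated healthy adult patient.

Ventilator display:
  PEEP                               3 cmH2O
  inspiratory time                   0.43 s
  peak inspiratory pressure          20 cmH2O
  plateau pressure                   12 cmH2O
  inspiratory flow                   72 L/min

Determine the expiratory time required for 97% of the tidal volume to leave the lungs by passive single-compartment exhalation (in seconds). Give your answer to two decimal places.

Flow: 72 L/min ÷ 60 = 1.2 L/s.
Vt = flow × Ti = 1.2 L/s × 0.43 s × 1000 mL/L = 516.0 mL.
R = (PIP − Pplat)/V̇ = (20 − 12) / 1.2 = 8.0/1.2 = 6.667 cmH2O·s/L.
C = Vt/(Pplat − PEEP) = 516.0 / (12 − 3) = 516.0/9.0 = 57.333 mL/cmH2O.
τ = R × C = 6.667 × 0.05733 L/cmH2O = 0.3822 s.
t = −τ·ln(1 − 0.97) = −0.3822·ln(0.03) = 1.34 s.

1.34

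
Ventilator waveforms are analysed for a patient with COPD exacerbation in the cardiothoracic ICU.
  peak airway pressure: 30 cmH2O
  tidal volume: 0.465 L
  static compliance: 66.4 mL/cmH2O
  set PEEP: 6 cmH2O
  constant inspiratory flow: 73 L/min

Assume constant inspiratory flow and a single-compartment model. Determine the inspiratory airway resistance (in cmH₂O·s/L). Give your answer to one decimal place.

Flow: 73 L/min ÷ 60 = 1.2167 L/s.
Equation of motion (constant flow): PIP = Vt/C + R·V̇ + PEEP.
R·V̇ = PIP − Vt/C − PEEP = 30 − 465/66.4 − 6 = 30 − 7.003 − 6 = 16.997 cmH2O.
R = 16.997 / 1.2167 = 13.97 cmH2O·s/L.

14.0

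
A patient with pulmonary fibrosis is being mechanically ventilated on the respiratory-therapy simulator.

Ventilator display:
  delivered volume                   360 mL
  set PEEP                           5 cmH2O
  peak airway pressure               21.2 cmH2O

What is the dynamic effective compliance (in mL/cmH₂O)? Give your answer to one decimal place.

22.2

Dynamic compliance = Vt / (PIP − PEEP) = 360 / (21.2 − 5) = 360 / 16.2 = 22.222 mL/cmH2O.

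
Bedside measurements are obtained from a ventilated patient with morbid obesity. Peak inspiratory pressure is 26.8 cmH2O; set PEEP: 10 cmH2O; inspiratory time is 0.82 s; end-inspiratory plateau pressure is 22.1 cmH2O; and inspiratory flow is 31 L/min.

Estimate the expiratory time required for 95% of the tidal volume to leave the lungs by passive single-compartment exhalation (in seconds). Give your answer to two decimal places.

Flow: 31 L/min ÷ 60 = 0.5167 L/s.
Vt = flow × Ti = 0.5167 L/s × 0.82 s × 1000 mL/L = 423.69 mL.
R = (PIP − Pplat)/V̇ = (26.8 − 22.1) / 0.5167 = 4.7/0.5167 = 9.096 cmH2O·s/L.
C = Vt/(Pplat − PEEP) = 423.69 / (22.1 − 10) = 423.69/12.1 = 35.016 mL/cmH2O.
τ = R × C = 9.096 × 0.03502 L/cmH2O = 0.3185 s.
t = −τ·ln(1 − 0.95) = −0.3185·ln(0.05) = 0.9541 s.

0.95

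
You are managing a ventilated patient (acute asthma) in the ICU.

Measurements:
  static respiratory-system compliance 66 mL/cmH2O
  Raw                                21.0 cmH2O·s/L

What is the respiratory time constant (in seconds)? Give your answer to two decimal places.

1.39

τ = R × C = 21.0 × 66 mL/cmH2O = 21.0 × 0.066 L/cmH2O = 1.386 s.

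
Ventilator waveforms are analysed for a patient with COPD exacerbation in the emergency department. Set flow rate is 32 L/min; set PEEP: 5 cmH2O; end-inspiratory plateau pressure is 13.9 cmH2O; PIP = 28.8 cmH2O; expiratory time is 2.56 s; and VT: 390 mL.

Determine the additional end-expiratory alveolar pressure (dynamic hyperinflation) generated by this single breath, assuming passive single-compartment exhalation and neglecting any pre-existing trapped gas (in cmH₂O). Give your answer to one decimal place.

1.1

Flow: 32 L/min ÷ 60 = 0.5333 L/s.
R = (PIP − Pplat)/V̇ = (28.8 − 13.9) / 0.5333 = 14.9/0.5333 = 27.939 cmH2O·s/L.
C = Vt/(Pplat − PEEP) = 390.0 / (13.9 − 5) = 390.0/8.9 = 43.82 mL/cmH2O.
τ = R × C = 27.939 × 0.04382 L/cmH2O = 1.224 s.
Fraction remaining = e^(−Te/τ) = e^(−2.56/1.224) = 0.1235; trapped volume = 390.0 × 0.1235 = 48.165 mL.
Additional alveolar pressure from trapping ≈ V_trapped / C = 48.165 / 43.82 = 1.099 cmH2O.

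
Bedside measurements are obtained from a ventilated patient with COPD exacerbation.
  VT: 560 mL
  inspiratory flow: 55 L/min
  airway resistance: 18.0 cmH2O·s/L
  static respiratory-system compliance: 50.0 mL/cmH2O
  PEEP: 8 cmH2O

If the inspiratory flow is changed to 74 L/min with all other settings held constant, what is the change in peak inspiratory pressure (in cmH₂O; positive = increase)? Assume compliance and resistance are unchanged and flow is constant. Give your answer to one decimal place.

Flow: 55 L/min ÷ 60 = 0.9167 L/s.
New flow: 74 L/min ÷ 60 = 1.2333 L/s.
PIP = Vt/C + R·V̇ + PEEP (constant-flow equation of motion).
Only the resistive term changes: ΔPIP = R × ΔV̇ = 18.0 × (1.2333 − 0.9167) = 18.0 × 0.3166 = 5.699 cmH2O.

5.7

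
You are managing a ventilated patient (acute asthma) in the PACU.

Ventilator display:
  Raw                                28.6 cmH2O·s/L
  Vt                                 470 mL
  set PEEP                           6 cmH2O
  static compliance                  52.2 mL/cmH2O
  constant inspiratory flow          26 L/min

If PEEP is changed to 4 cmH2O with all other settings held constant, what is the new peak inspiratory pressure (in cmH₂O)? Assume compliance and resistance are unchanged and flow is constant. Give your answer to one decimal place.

25.4

Flow: 26 L/min ÷ 60 = 0.4333 L/s.
PIP = Vt/C + R·V̇ + PEEP (constant-flow equation of motion).
Only the baseline term changes: ΔPIP = ΔPEEP = 4 − 6 = -2.0 cmH2O.
Original PIP = 470/52.2 + 28.6×0.4333 + 6 = 27.396 cmH2O; new PIP = 27.396 + (-2.0) = 25.396 cmH2O.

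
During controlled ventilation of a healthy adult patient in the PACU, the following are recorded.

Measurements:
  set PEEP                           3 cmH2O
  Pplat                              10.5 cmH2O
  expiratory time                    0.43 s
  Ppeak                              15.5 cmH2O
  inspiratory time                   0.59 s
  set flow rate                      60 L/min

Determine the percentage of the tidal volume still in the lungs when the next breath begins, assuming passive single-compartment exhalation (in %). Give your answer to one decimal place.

Flow: 60 L/min ÷ 60 = 1 L/s.
Vt = flow × Ti = 1 L/s × 0.59 s × 1000 mL/L = 590.0 mL.
R = (PIP − Pplat)/V̇ = (15.5 − 10.5) / 1 = 5.0/1 = 5.0 cmH2O·s/L.
C = Vt/(Pplat − PEEP) = 590.0 / (10.5 − 3) = 590.0/7.5 = 78.667 mL/cmH2O.
τ = R × C = 5.0 × 0.07867 L/cmH2O = 0.3934 s.
Fraction remaining at end-expiration = e^(−Te/τ) = e^(−0.43/0.3934) = 0.3352 → 33.52%.

33.5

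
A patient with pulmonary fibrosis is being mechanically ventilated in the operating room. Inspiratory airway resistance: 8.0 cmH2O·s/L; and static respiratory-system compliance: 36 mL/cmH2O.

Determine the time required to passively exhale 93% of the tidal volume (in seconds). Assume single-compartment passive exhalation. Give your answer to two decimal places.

τ = R × C = 8.0 × 36 mL/cmH2O = 8.0 × 0.036 L/cmH2O = 0.288 s.
Exhaled fraction f = 1 − e^(−t/τ) → t = −τ·ln(1 − f) = −0.288·ln(0.07) = 0.7659 s.

0.77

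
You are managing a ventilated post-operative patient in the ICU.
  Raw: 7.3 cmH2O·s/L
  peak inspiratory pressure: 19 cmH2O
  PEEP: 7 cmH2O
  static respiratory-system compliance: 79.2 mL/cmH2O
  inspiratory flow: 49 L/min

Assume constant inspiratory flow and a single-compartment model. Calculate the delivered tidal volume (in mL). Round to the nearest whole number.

Flow: 49 L/min ÷ 60 = 0.8167 L/s.
Equation of motion (constant flow): PIP = Vt/C + R·V̇ + PEEP.
Vt/C = PIP − R·V̇ − PEEP = 19 − 5.962 − 7 = 6.038 cmH2O.
Vt = C × 6.038 = 79.2 × 6.038 = 478.21 mL.

478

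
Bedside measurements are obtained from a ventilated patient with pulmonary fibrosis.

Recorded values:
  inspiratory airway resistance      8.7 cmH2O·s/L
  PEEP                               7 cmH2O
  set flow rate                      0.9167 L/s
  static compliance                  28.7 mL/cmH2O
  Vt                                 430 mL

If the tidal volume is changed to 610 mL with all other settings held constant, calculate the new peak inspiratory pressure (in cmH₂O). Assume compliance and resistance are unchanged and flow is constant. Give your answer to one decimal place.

PIP = Vt/C + R·V̇ + PEEP (constant-flow equation of motion).
Only the elastic term changes: ΔPIP = ΔVt / C = (610 − 430) / 28.7 = 6.272 cmH2O.
Original PIP = 430/28.7 + 8.7×0.9167 + 7 = 29.958 cmH2O; new PIP = 29.958 + (6.272) = 36.23 cmH2O.

36.2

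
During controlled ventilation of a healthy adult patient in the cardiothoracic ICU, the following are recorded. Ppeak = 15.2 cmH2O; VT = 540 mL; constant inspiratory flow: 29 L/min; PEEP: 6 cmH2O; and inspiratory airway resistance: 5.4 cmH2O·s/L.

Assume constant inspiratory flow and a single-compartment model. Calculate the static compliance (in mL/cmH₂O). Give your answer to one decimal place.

Flow: 29 L/min ÷ 60 = 0.4833 L/s.
Equation of motion (constant flow): PIP = Vt/C + R·V̇ + PEEP.
Vt/C = PIP − R·V̇ − PEEP = 15.2 − 5.4×0.4833 − 6 = 15.2 − 2.61 − 6 = 6.59 cmH2O.
C = Vt / 6.59 = 540 / 6.59 = 81.942 mL/cmH2O.

81.9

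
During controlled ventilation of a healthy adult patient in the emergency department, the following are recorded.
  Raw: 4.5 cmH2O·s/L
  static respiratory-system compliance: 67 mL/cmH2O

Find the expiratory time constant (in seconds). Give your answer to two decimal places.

τ = R × C = 4.5 × 67 mL/cmH2O = 4.5 × 0.067 L/cmH2O = 0.3015 s.

0.30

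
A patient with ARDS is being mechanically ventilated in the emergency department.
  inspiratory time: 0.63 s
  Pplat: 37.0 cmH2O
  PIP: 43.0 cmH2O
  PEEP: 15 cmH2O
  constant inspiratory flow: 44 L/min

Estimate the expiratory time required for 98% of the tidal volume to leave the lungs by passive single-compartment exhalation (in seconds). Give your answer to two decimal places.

0.67

Flow: 44 L/min ÷ 60 = 0.7333 L/s.
Vt = flow × Ti = 0.7333 L/s × 0.63 s × 1000 mL/L = 461.98 mL.
R = (PIP − Pplat)/V̇ = (43.0 − 37.0) / 0.7333 = 6.0/0.7333 = 8.182 cmH2O·s/L.
C = Vt/(Pplat − PEEP) = 461.98 / (37.0 − 15) = 461.98/22.0 = 20.999 mL/cmH2O.
τ = R × C = 8.182 × 0.021 L/cmH2O = 0.1718 s.
t = −τ·ln(1 − 0.98) = −0.1718·ln(0.02) = 0.6721 s.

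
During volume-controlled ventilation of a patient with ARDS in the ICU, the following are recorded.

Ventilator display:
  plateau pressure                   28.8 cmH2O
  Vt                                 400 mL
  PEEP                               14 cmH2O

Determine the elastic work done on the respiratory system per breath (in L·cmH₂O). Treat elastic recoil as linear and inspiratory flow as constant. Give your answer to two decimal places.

2.96

Elastic work ≈ ½ × (Pplat − PEEP) × Vt = 0.5 × (28.8 − 14) × 0.400 L = 0.5 × 14.8 × 0.400 = 2.96 L·cmH2O.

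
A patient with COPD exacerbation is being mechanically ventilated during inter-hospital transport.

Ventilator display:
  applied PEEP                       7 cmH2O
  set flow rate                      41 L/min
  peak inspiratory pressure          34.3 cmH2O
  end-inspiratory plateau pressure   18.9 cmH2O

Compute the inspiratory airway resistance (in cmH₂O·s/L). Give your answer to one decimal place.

Flow: 41 L/min ÷ 60 = 0.6833 L/s.
Raw = (PIP − Pplat) / flow = (34.3 − 18.9) / 0.6833 = 15.4 / 0.6833 = 22.538 cmH2O·s/L.

22.5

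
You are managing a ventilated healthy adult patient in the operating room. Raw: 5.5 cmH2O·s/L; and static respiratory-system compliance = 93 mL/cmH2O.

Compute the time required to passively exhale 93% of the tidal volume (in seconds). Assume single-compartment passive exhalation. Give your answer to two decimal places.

τ = R × C = 5.5 × 93 mL/cmH2O = 5.5 × 0.093 L/cmH2O = 0.5115 s.
Exhaled fraction f = 1 − e^(−t/τ) → t = −τ·ln(1 − f) = −0.5115·ln(0.07) = 1.36 s.

1.36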